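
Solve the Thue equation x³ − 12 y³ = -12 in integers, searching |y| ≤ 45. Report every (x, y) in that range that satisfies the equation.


The equation is x³ - 12y³ = -12. For fixed y, x³ = 12·y³ − 12, so a solution requires the RHS to be a perfect cube.
Strategy: iterate y from -45 to 45, compute RHS = 12·y³ − 12, and check whether it is a (positive or negative) perfect cube.
Check small values of y:
  y = 0: RHS = -12 is not a perfect cube.
  y = 1: RHS = 0 = (0)³ ⇒ x = 0 works.
  y = -1: RHS = -24 is not a perfect cube.
  y = 2: RHS = 84 is not a perfect cube.
  y = -2: RHS = -108 is not a perfect cube.
  y = 3: RHS = 312 is not a perfect cube.
  y = -3: RHS = -336 is not a perfect cube.
Continuing the search up to |y| = 45 finds no further solutions beyond those listed.
Collected solutions: (0, 1).

Solutions (with |y| ≤ 45): (0, 1).


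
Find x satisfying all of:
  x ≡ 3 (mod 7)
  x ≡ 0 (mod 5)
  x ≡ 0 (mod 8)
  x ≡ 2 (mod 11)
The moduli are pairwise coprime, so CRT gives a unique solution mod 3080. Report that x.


Product of moduli M = 7 · 5 · 8 · 11 = 3080.
Merge one congruence at a time:
  Start: x ≡ 3 (mod 7).
  Combine with x ≡ 0 (mod 5); new modulus lcm = 35.
    Write x = 3 + 7·t and substitute into x ≡ 0 (mod 5): 7·t ≡ 0 − 3 = -3 (mod 5).
    Reduce coefficients mod 5: 2·t ≡ 2 (mod 5).
    The inverse of 2 mod 5 is 3 (since 2·3 = 6 = 1·5 + 1), so t ≡ 3·2 = 6 ≡ 1 (mod 5).
    Then x = 3 + 7·1 = 10, valid modulo lcm(7, 5) = 35: x ≡ 10 (mod 35).
  Combine with x ≡ 0 (mod 8); new modulus lcm = 280.
    Write x = 10 + 35·t and substitute into x ≡ 0 (mod 8): 35·t ≡ 0 − 10 = -10 (mod 8).
    Reduce coefficients mod 8: 3·t ≡ 6 (mod 8).
    The inverse of 3 mod 8 is 3 (since 3·3 = 9 = 1·8 + 1), so t ≡ 3·6 = 18 ≡ 2 (mod 8).
    Then x = 10 + 35·2 = 80, valid modulo lcm(35, 8) = 280: x ≡ 80 (mod 280).
  Combine with x ≡ 2 (mod 11); new modulus lcm = 3080.
    Write x = 80 + 280·t and substitute into x ≡ 2 (mod 11): 280·t ≡ 2 − 80 = -78 (mod 11).
    Reduce coefficients mod 11: 5·t ≡ 10 (mod 11).
    The inverse of 5 mod 11 is 9 (since 5·9 = 45 = 4·11 + 1), so t ≡ 9·10 = 90 ≡ 2 (mod 11).
    Then x = 80 + 280·2 = 640, valid modulo lcm(280, 11) = 3080: x ≡ 640 (mod 3080).
Verify against each original: 640 mod 7 = 3, 640 mod 5 = 0, 640 mod 8 = 0, 640 mod 11 = 2.

x ≡ 640 (mod 3080).


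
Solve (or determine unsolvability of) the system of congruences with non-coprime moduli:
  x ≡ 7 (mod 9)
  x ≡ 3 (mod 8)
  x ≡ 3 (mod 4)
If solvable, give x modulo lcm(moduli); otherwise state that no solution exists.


Moduli 9, 8, 4 are not pairwise coprime, so CRT works modulo lcm(m_i) when all pairwise compatibility conditions hold.
Pairwise compatibility: gcd(m_i, m_j) must divide a_i - a_j for every pair.
Merge one congruence at a time:
  Start: x ≡ 7 (mod 9).
  Combine with x ≡ 3 (mod 8): gcd(9, 8) = 1; 3 - 7 = -4, which IS divisible by 1, so compatible.
    Write x = 7 + 9·t and substitute into x ≡ 3 (mod 8): 9·t ≡ 3 − 7 = -4 (mod 8).
    Reduce coefficients mod 8: 1·t ≡ 4 (mod 8).
    So t ≡ 4 (mod 8).
    Then x = 7 + 9·4 = 43, valid modulo lcm(9, 8) = 72: x ≡ 43 (mod 72).
  Combine with x ≡ 3 (mod 4): gcd(72, 4) = 4; 3 - 43 = -40, which IS divisible by 4, so compatible.
    Write x = 43 + 72·t and substitute into x ≡ 3 (mod 4): 72·t ≡ 3 − 43 = -40 (mod 4).
    Divide the congruence (and modulus) by g = 4: 18·t ≡ -10 (mod 1).
    Modulo 1 every t works; take t = 0.
    Then x = 43 + 72·0 = 43, valid modulo lcm(72, 4) = 72: x ≡ 43 (mod 72).
Verify: 43 mod 9 = 7, 43 mod 8 = 3, 43 mod 4 = 3.

x ≡ 43 (mod 72).


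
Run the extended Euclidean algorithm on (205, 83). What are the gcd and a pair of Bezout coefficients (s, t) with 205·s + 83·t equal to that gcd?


Euclidean algorithm on (205, 83) — divide until remainder is 0:
  205 = 2 · 83 + 39
  83 = 2 · 39 + 5
  39 = 7 · 5 + 4
  5 = 1 · 4 + 1
  4 = 4 · 1 + 0
gcd(205, 83) = 1.
Track Bezout coefficients alongside the remainders: start with r₀ = 205 = a·1 + b·0 (s = 1, t = 0) and r₁ = 83 = a·0 + b·1 (s = 0, t = 1); each new remainder r_{k+1} = r_{k-1} − q_k·r_k inherits s_{k+1} = s_{k-1} − q_k·s_k, t_{k+1} = t_{k-1} − q_k·t_k, so r_k = a·s_k + b·t_k at every step:
  q = 2: r = 39, s = 1 − 2·0 = 1, t = 0 − 2·1 = -2  (check: 205·1 + 83·(-2) = 39)
  q = 2: r = 5, s = 0 − 2·1 = -2, t = 1 − 2·(-2) = 5  (check: 205·(-2) + 83·5 = 5)
  q = 7: r = 4, s = 1 − 7·(-2) = 15, t = -2 − 7·5 = -37  (check: 205·15 + 83·(-37) = 4)
  q = 1: r = 1, s = -2 − 1·15 = -17, t = 5 − 1·(-37) = 42  (check: 205·(-17) + 83·42 = 1)
The row with r = 1 (the gcd) gives the Bezout coefficients s = -17, t = 42.
Result: 205 · (-17) + 83 · (42) = 1.

gcd(205, 83) = 1; s = -17, t = 42 (check: 205·(-17) + 83·42 = 1).


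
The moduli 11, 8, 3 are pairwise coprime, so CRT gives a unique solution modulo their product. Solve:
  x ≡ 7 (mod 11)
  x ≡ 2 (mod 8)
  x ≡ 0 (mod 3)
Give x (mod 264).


Moduli 11, 8, 3 are pairwise coprime; by CRT there is a unique solution modulo M = 11 · 8 · 3 = 264.
Solve pairwise, accumulating the modulus:
  Start with x ≡ 7 (mod 11).
  Combine with x ≡ 2 (mod 8): since gcd(11, 8) = 1, we get a unique residue mod 88.
    Write x = 7 + 11·t and substitute into x ≡ 2 (mod 8): 11·t ≡ 2 − 7 = -5 (mod 8).
    Reduce coefficients mod 8: 3·t ≡ 3 (mod 8).
    The inverse of 3 mod 8 is 3 (since 3·3 = 9 = 1·8 + 1), so t ≡ 3·3 = 9 ≡ 1 (mod 8).
    Then x = 7 + 11·1 = 18, valid modulo lcm(11, 8) = 88: x ≡ 18 (mod 88).
  Combine with x ≡ 0 (mod 3): since gcd(88, 3) = 1, we get a unique residue mod 264.
    Write x = 18 + 88·t and substitute into x ≡ 0 (mod 3): 88·t ≡ 0 − 18 = -18 (mod 3).
    Reduce coefficients mod 3: 1·t ≡ 0 (mod 3).
    So t ≡ 0 (mod 3).
    Then x = 18 + 88·0 = 18, valid modulo lcm(88, 3) = 264: x ≡ 18 (mod 264).
Verify: 18 mod 11 = 7 ✓, 18 mod 8 = 2 ✓, 18 mod 3 = 0 ✓.

x ≡ 18 (mod 264).


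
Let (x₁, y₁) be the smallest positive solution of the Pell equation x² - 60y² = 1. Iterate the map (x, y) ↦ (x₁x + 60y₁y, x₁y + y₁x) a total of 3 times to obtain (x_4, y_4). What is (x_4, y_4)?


Step 1: Find the fundamental solution (x₁, y₁) of x² - 60y² = 1.
  Expand √60 as a continued fraction. a₀ = ⌊√60⌋ = 7; iterate m_{k+1} = d_k·a_k − m_k, d_{k+1} = (60 − m_{k+1}²)/d_k, a_{k+1} = ⌊(a₀ + m_{k+1})/d_{k+1}⌋ (starting m₀ = 0, d₀ = 1), with convergents p_k = a_k·p_{k-1} + p_{k-2}, q_k = a_k·q_{k-1} + q_{k-2} (p₋₁ = 1, q₋₁ = 0):
  k = 0: a₀ = 7; p₀/q₀ = 7/1; p₀² − 60·q₀² = 49 − 60 = -11.
  k = 1: m = 7, d = 11, a = ⌊(7 + 7)/11⌋ = 1; p/q = (1·7 + 1)/(1·1 + 0) = 8/1; p² − 60·q² = 64 − 60 = 4.
  k = 2: m = 4, d = 4, a = ⌊(7 + 4)/4⌋ = 2; p/q = (2·8 + 7)/(2·1 + 1) = 23/3; p² − 60·q² = 529 − 540 = -11.
  k = 3: m = 4, d = 11, a = ⌊(7 + 4)/11⌋ = 1; p/q = (1·23 + 8)/(1·3 + 1) = 31/4; p² − 60·q² = 961 − 960 = 1.
  The first convergent with p² − 60·q² = 1 gives the fundamental solution (x₁, y₁) = (31, 4).
Step 2: Apply the recurrence (x_{n+1}, y_{n+1}) = (x₁x_n + 60y₁y_n, x₁y_n + y₁x_n) repeatedly.
  From (x_1, y_1) = (31, 4): x_2 = 31·31 + 60·4·4 = 1921; y_2 = 31·4 + 4·31 = 248.
  From (x_2, y_2) = (1921, 248): x_3 = 31·1921 + 60·4·248 = 119071; y_3 = 31·248 + 4·1921 = 15372.
  From (x_3, y_3) = (119071, 15372): x_4 = 31·119071 + 60·4·15372 = 7380481; y_4 = 31·15372 + 4·119071 = 952816.
Step 3: Verify x_4² - 60·y_4² = 54471499791361 - 54471499791360 = 1 (should be 1). ✓

(x_1, y_1) = (31, 4); (x_4, y_4) = (7380481, 952816).


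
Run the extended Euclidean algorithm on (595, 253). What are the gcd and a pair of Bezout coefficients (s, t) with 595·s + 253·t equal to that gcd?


Euclidean algorithm on (595, 253) — divide until remainder is 0:
  595 = 2 · 253 + 89
  253 = 2 · 89 + 75
  89 = 1 · 75 + 14
  75 = 5 · 14 + 5
  14 = 2 · 5 + 4
  5 = 1 · 4 + 1
  4 = 4 · 1 + 0
gcd(595, 253) = 1.
Track Bezout coefficients alongside the remainders: start with r₀ = 595 = a·1 + b·0 (s = 1, t = 0) and r₁ = 253 = a·0 + b·1 (s = 0, t = 1); each new remainder r_{k+1} = r_{k-1} − q_k·r_k inherits s_{k+1} = s_{k-1} − q_k·s_k, t_{k+1} = t_{k-1} − q_k·t_k, so r_k = a·s_k + b·t_k at every step:
  q = 2: r = 89, s = 1 − 2·0 = 1, t = 0 − 2·1 = -2  (check: 595·1 + 253·(-2) = 89)
  q = 2: r = 75, s = 0 − 2·1 = -2, t = 1 − 2·(-2) = 5  (check: 595·(-2) + 253·5 = 75)
  q = 1: r = 14, s = 1 − 1·(-2) = 3, t = -2 − 1·5 = -7  (check: 595·3 + 253·(-7) = 14)
  q = 5: r = 5, s = -2 − 5·3 = -17, t = 5 − 5·(-7) = 40  (check: 595·(-17) + 253·40 = 5)
  q = 2: r = 4, s = 3 − 2·(-17) = 37, t = -7 − 2·40 = -87  (check: 595·37 + 253·(-87) = 4)
  q = 1: r = 1, s = -17 − 1·37 = -54, t = 40 − 1·(-87) = 127  (check: 595·(-54) + 253·127 = 1)
The row with r = 1 (the gcd) gives the Bezout coefficients s = -54, t = 127.
Result: 595 · (-54) + 253 · (127) = 1.

gcd(595, 253) = 1; s = -54, t = 127 (check: 595·(-54) + 253·127 = 1).


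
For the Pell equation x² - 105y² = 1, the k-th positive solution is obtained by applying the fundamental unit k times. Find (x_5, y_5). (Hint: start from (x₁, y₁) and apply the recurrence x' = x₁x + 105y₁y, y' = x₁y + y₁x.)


Step 1: Find the fundamental solution (x₁, y₁) of x² - 105y² = 1.
  Expand √105 as a continued fraction. a₀ = ⌊√105⌋ = 10; iterate m_{k+1} = d_k·a_k − m_k, d_{k+1} = (105 − m_{k+1}²)/d_k, a_{k+1} = ⌊(a₀ + m_{k+1})/d_{k+1}⌋ (starting m₀ = 0, d₀ = 1), with convergents p_k = a_k·p_{k-1} + p_{k-2}, q_k = a_k·q_{k-1} + q_{k-2} (p₋₁ = 1, q₋₁ = 0):
  k = 0: a₀ = 10; p₀/q₀ = 10/1; p₀² − 105·q₀² = 100 − 105 = -5.
  k = 1: m = 10, d = 5, a = ⌊(10 + 10)/5⌋ = 4; p/q = (4·10 + 1)/(4·1 + 0) = 41/4; p² − 105·q² = 1681 − 1680 = 1.
  The first convergent with p² − 105·q² = 1 gives the fundamental solution (x₁, y₁) = (41, 4).
Step 2: Apply the recurrence (x_{n+1}, y_{n+1}) = (x₁x_n + 105y₁y_n, x₁y_n + y₁x_n) repeatedly.
  From (x_1, y_1) = (41, 4): x_2 = 41·41 + 105·4·4 = 3361; y_2 = 41·4 + 4·41 = 328.
  From (x_2, y_2) = (3361, 328): x_3 = 41·3361 + 105·4·328 = 275561; y_3 = 41·328 + 4·3361 = 26892.
  From (x_3, y_3) = (275561, 26892): x_4 = 41·275561 + 105·4·26892 = 22592641; y_4 = 41·26892 + 4·275561 = 2204816.
  From (x_4, y_4) = (22592641, 2204816): x_5 = 41·22592641 + 105·4·2204816 = 1852321001; y_5 = 41·2204816 + 4·22592641 = 180768020.
Step 3: Verify x_5² - 105·y_5² = 3431093090745642001 - 3431093090745642000 = 1 (should be 1). ✓

(x_1, y_1) = (41, 4); (x_5, y_5) = (1852321001, 180768020).


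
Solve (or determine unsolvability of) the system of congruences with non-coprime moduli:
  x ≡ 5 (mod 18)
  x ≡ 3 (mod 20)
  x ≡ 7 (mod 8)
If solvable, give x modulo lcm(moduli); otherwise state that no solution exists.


Moduli 18, 20, 8 are not pairwise coprime, so CRT works modulo lcm(m_i) when all pairwise compatibility conditions hold.
Pairwise compatibility: gcd(m_i, m_j) must divide a_i - a_j for every pair.
Merge one congruence at a time:
  Start: x ≡ 5 (mod 18).
  Combine with x ≡ 3 (mod 20): gcd(18, 20) = 2; 3 - 5 = -2, which IS divisible by 2, so compatible.
    Write x = 5 + 18·t and substitute into x ≡ 3 (mod 20): 18·t ≡ 3 − 5 = -2 (mod 20).
    Divide the congruence (and modulus) by g = 2: 9·t ≡ -1 (mod 10).
    Reduce coefficients mod 10: 9·t ≡ 9 (mod 10).
    The inverse of 9 mod 10 is 9 (since 9·9 = 81 = 8·10 + 1), so t ≡ 9·9 = 81 ≡ 1 (mod 10).
    Then x = 5 + 18·1 = 23, valid modulo lcm(18, 20) = 180: x ≡ 23 (mod 180).
  Combine with x ≡ 7 (mod 8): gcd(180, 8) = 4; 7 - 23 = -16, which IS divisible by 4, so compatible.
    Write x = 23 + 180·t and substitute into x ≡ 7 (mod 8): 180·t ≡ 7 − 23 = -16 (mod 8).
    Divide the congruence (and modulus) by g = 4: 45·t ≡ -4 (mod 2).
    Reduce coefficients mod 2: 1·t ≡ 0 (mod 2).
    So t ≡ 0 (mod 2).
    Then x = 23 + 180·0 = 23, valid modulo lcm(180, 8) = 360: x ≡ 23 (mod 360).
Verify: 23 mod 18 = 5, 23 mod 20 = 3, 23 mod 8 = 7.

x ≡ 23 (mod 360).


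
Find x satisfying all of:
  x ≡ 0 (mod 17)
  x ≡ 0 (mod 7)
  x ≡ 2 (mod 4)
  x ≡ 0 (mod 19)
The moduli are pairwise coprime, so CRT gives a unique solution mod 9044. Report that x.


Product of moduli M = 17 · 7 · 4 · 19 = 9044.
Merge one congruence at a time:
  Start: x ≡ 0 (mod 17).
  Combine with x ≡ 0 (mod 7); new modulus lcm = 119.
    Write x = 0 + 17·t and substitute into x ≡ 0 (mod 7): 17·t ≡ 0 − 0 = 0 (mod 7).
    Reduce coefficients mod 7: 3·t ≡ 0 (mod 7).
    The inverse of 3 mod 7 is 5 (since 3·5 = 15 = 2·7 + 1), so t ≡ 5·0 = 0 ≡ 0 (mod 7).
    Then x = 0 + 17·0 = 0, valid modulo lcm(17, 7) = 119: x ≡ 0 (mod 119).
  Combine with x ≡ 2 (mod 4); new modulus lcm = 476.
    Write x = 0 + 119·t and substitute into x ≡ 2 (mod 4): 119·t ≡ 2 − 0 = 2 (mod 4).
    Reduce coefficients mod 4: 3·t ≡ 2 (mod 4).
    The inverse of 3 mod 4 is 3 (since 3·3 = 9 = 2·4 + 1), so t ≡ 3·2 = 6 ≡ 2 (mod 4).
    Then x = 0 + 119·2 = 238, valid modulo lcm(119, 4) = 476: x ≡ 238 (mod 476).
  Combine with x ≡ 0 (mod 19); new modulus lcm = 9044.
    Write x = 238 + 476·t and substitute into x ≡ 0 (mod 19): 476·t ≡ 0 − 238 = -238 (mod 19).
    Reduce coefficients mod 19: 1·t ≡ 9 (mod 19).
    So t ≡ 9 (mod 19).
    Then x = 238 + 476·9 = 4522, valid modulo lcm(476, 19) = 9044: x ≡ 4522 (mod 9044).
Verify against each original: 4522 mod 17 = 0, 4522 mod 7 = 0, 4522 mod 4 = 2, 4522 mod 19 = 0.

x ≡ 4522 (mod 9044).


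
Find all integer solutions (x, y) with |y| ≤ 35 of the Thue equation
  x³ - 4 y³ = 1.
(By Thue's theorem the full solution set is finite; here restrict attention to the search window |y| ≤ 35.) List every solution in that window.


The equation is x³ - 4y³ = 1. For fixed y, x³ = 4·y³ + 1, so a solution requires the RHS to be a perfect cube.
Strategy: iterate y from -35 to 35, compute RHS = 4·y³ + 1, and check whether it is a (positive or negative) perfect cube.
Check small values of y:
  y = 0: RHS = 1 = (1)³ ⇒ x = 1 works.
  y = 1: RHS = 5 is not a perfect cube.
  y = -1: RHS = -3 is not a perfect cube.
  y = 2: RHS = 33 is not a perfect cube.
  y = -2: RHS = -31 is not a perfect cube.
  y = 3: RHS = 109 is not a perfect cube.
  y = -3: RHS = -107 is not a perfect cube.
Continuing the search up to |y| = 35 finds no further solutions beyond those listed.
Collected solutions: (1, 0).

Solutions (with |y| ≤ 35): (1, 0).


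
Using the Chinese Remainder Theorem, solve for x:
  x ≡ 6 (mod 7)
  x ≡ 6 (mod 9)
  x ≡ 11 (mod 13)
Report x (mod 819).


Moduli 7, 9, 13 are pairwise coprime; by CRT there is a unique solution modulo M = 7 · 9 · 13 = 819.
Solve pairwise, accumulating the modulus:
  Start with x ≡ 6 (mod 7).
  Combine with x ≡ 6 (mod 9): since gcd(7, 9) = 1, we get a unique residue mod 63.
    Write x = 6 + 7·t and substitute into x ≡ 6 (mod 9): 7·t ≡ 6 − 6 = 0 (mod 9).
    The inverse of 7 mod 9 is 4 (since 7·4 = 28 = 3·9 + 1), so t ≡ 4·0 = 0 ≡ 0 (mod 9).
    Then x = 6 + 7·0 = 6, valid modulo lcm(7, 9) = 63: x ≡ 6 (mod 63).
  Combine with x ≡ 11 (mod 13): since gcd(63, 13) = 1, we get a unique residue mod 819.
    Write x = 6 + 63·t and substitute into x ≡ 11 (mod 13): 63·t ≡ 11 − 6 = 5 (mod 13).
    Reduce coefficients mod 13: 11·t ≡ 5 (mod 13).
    The inverse of 11 mod 13 is 6 (since 11·6 = 66 = 5·13 + 1), so t ≡ 6·5 = 30 ≡ 4 (mod 13).
    Then x = 6 + 63·4 = 258, valid modulo lcm(63, 13) = 819: x ≡ 258 (mod 819).
Verify: 258 mod 7 = 6 ✓, 258 mod 9 = 6 ✓, 258 mod 13 = 11 ✓.

x ≡ 258 (mod 819).


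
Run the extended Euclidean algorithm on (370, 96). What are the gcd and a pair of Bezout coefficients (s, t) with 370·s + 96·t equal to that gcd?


Euclidean algorithm on (370, 96) — divide until remainder is 0:
  370 = 3 · 96 + 82
  96 = 1 · 82 + 14
  82 = 5 · 14 + 12
  14 = 1 · 12 + 2
  12 = 6 · 2 + 0
gcd(370, 96) = 2.
Track Bezout coefficients alongside the remainders: start with r₀ = 370 = a·1 + b·0 (s = 1, t = 0) and r₁ = 96 = a·0 + b·1 (s = 0, t = 1); each new remainder r_{k+1} = r_{k-1} − q_k·r_k inherits s_{k+1} = s_{k-1} − q_k·s_k, t_{k+1} = t_{k-1} − q_k·t_k, so r_k = a·s_k + b·t_k at every step:
  q = 3: r = 82, s = 1 − 3·0 = 1, t = 0 − 3·1 = -3  (check: 370·1 + 96·(-3) = 82)
  q = 1: r = 14, s = 0 − 1·1 = -1, t = 1 − 1·(-3) = 4  (check: 370·(-1) + 96·4 = 14)
  q = 5: r = 12, s = 1 − 5·(-1) = 6, t = -3 − 5·4 = -23  (check: 370·6 + 96·(-23) = 12)
  q = 1: r = 2, s = -1 − 1·6 = -7, t = 4 − 1·(-23) = 27  (check: 370·(-7) + 96·27 = 2)
The row with r = 2 (the gcd) gives the Bezout coefficients s = -7, t = 27.
Result: 370 · (-7) + 96 · (27) = 2.

gcd(370, 96) = 2; s = -7, t = 27 (check: 370·(-7) + 96·27 = 2).


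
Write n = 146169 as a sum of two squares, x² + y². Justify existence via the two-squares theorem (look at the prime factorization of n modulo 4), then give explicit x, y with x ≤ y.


Step 1: Factor n = 146169 = 3^2 · 109 · 149.
Step 2: Check the mod-4 condition on each prime factor: 3 ≡ 3 (mod 4), exponent 2 (must be even); 109 ≡ 1 (mod 4), exponent 1; 149 ≡ 1 (mod 4), exponent 1.
All primes ≡ 3 (mod 4) appear to even exponent (or don't appear), so by the two-squares theorem n IS expressible as a sum of two squares.
Step 3: Build a representation. Group n = k² · m with k = 3 and m = 109 · 149 = 16241 (a product of primes ≡ 1 (mod 4)); a representation of m scales to one of n via (k·x)² + (k·y)² = k²(x² + y²). Each prime p ≡ 1 (mod 4) is itself a sum of two squares; find a² by testing p − a² for a perfect square:
  109: 109 − 1² = 108, 109 − 2² = 105, 109 − 3² = 100 = 10² ⇒ 109 = 3² + 10².
  149: 149 − 1² = 148, 149 − 2² = 145, 149 − 3² = 140, 149 − 4² = 133, 149 − 5² = 124, 149 − 6² = 113, 149 − 7² = 100 = 10² ⇒ 149 = 7² + 10².
  Combine using the Brahmagupta–Fibonacci identity (a² + b²)(c² + d²) = (ac − bd)² + (ad + bc)² = (ac + bd)² + (ad − bc)²:
  109 · 149 = 16241: from (3² + 10²)(7² + 10²), take (3·7 − 10·10, 3·10 + 10·7) = (21 − 100, 30 + 70) = (-79, 100); dropping signs (only squares matter) gives (79, 100); check 79² + 100² = 6241 + 10000 = 16241 ✓.
  Scale by k = 3: (3·79, 3·100) = (237, 300).
Step 4: Order so x ≤ y and verify: 237² + 300² = 56169 + 90000 = 146169 = n. ✓

n = 146169 = 237² + 300² (one valid representation with x ≤ y).


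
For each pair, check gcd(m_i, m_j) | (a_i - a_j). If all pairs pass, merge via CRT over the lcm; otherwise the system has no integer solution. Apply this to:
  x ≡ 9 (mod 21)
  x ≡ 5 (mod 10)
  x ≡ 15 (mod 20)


Moduli 21, 10, 20 are not pairwise coprime, so CRT works modulo lcm(m_i) when all pairwise compatibility conditions hold.
Pairwise compatibility: gcd(m_i, m_j) must divide a_i - a_j for every pair.
Merge one congruence at a time:
  Start: x ≡ 9 (mod 21).
  Combine with x ≡ 5 (mod 10): gcd(21, 10) = 1; 5 - 9 = -4, which IS divisible by 1, so compatible.
    Write x = 9 + 21·t and substitute into x ≡ 5 (mod 10): 21·t ≡ 5 − 9 = -4 (mod 10).
    Reduce coefficients mod 10: 1·t ≡ 6 (mod 10).
    So t ≡ 6 (mod 10).
    Then x = 9 + 21·6 = 135, valid modulo lcm(21, 10) = 210: x ≡ 135 (mod 210).
  Combine with x ≡ 15 (mod 20): gcd(210, 20) = 10; 15 - 135 = -120, which IS divisible by 10, so compatible.
    Write x = 135 + 210·t and substitute into x ≡ 15 (mod 20): 210·t ≡ 15 − 135 = -120 (mod 20).
    Divide the congruence (and modulus) by g = 10: 21·t ≡ -12 (mod 2).
    Reduce coefficients mod 2: 1·t ≡ 0 (mod 2).
    So t ≡ 0 (mod 2).
    Then x = 135 + 210·0 = 135, valid modulo lcm(210, 20) = 420: x ≡ 135 (mod 420).
Verify: 135 mod 21 = 9, 135 mod 10 = 5, 135 mod 20 = 15.

x ≡ 135 (mod 420).


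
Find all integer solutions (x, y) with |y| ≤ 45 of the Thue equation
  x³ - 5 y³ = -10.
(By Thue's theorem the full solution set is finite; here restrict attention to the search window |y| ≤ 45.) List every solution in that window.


The equation is x³ - 5y³ = -10. For fixed y, x³ = 5·y³ − 10, so a solution requires the RHS to be a perfect cube.
Strategy: iterate y from -45 to 45, compute RHS = 5·y³ − 10, and check whether it is a (positive or negative) perfect cube.
Check small values of y:
  y = 0: RHS = -10 is not a perfect cube.
  y = 1: RHS = -5 is not a perfect cube.
  y = -1: RHS = -15 is not a perfect cube.
  y = 2: RHS = 30 is not a perfect cube.
  y = -2: RHS = -50 is not a perfect cube.
  y = 3: RHS = 125 = (5)³ ⇒ x = 5 works.
  y = -3: RHS = -145 is not a perfect cube.
Continuing the search up to |y| = 45 finds no further solutions beyond those listed.
Collected solutions: (5, 3).

Solutions (with |y| ≤ 45): (5, 3).


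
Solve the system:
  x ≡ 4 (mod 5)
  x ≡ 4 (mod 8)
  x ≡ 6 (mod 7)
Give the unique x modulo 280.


Moduli 5, 8, 7 are pairwise coprime; by CRT there is a unique solution modulo M = 5 · 8 · 7 = 280.
Solve pairwise, accumulating the modulus:
  Start with x ≡ 4 (mod 5).
  Combine with x ≡ 4 (mod 8): since gcd(5, 8) = 1, we get a unique residue mod 40.
    Write x = 4 + 5·t and substitute into x ≡ 4 (mod 8): 5·t ≡ 4 − 4 = 0 (mod 8).
    The inverse of 5 mod 8 is 5 (since 5·5 = 25 = 3·8 + 1), so t ≡ 5·0 = 0 ≡ 0 (mod 8).
    Then x = 4 + 5·0 = 4, valid modulo lcm(5, 8) = 40: x ≡ 4 (mod 40).
  Combine with x ≡ 6 (mod 7): since gcd(40, 7) = 1, we get a unique residue mod 280.
    Write x = 4 + 40·t and substitute into x ≡ 6 (mod 7): 40·t ≡ 6 − 4 = 2 (mod 7).
    Reduce coefficients mod 7: 5·t ≡ 2 (mod 7).
    The inverse of 5 mod 7 is 3 (since 5·3 = 15 = 2·7 + 1), so t ≡ 3·2 = 6 ≡ 6 (mod 7).
    Then x = 4 + 40·6 = 244, valid modulo lcm(40, 7) = 280: x ≡ 244 (mod 280).
Verify: 244 mod 5 = 4 ✓, 244 mod 8 = 4 ✓, 244 mod 7 = 6 ✓.

x ≡ 244 (mod 280).


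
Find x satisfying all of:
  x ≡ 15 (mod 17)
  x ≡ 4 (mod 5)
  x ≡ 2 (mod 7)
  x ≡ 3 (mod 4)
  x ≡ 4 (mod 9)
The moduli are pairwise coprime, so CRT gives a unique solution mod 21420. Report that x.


Product of moduli M = 17 · 5 · 7 · 4 · 9 = 21420.
Merge one congruence at a time:
  Start: x ≡ 15 (mod 17).
  Combine with x ≡ 4 (mod 5); new modulus lcm = 85.
    Write x = 15 + 17·t and substitute into x ≡ 4 (mod 5): 17·t ≡ 4 − 15 = -11 (mod 5).
    Reduce coefficients mod 5: 2·t ≡ 4 (mod 5).
    The inverse of 2 mod 5 is 3 (since 2·3 = 6 = 1·5 + 1), so t ≡ 3·4 = 12 ≡ 2 (mod 5).
    Then x = 15 + 17·2 = 49, valid modulo lcm(17, 5) = 85: x ≡ 49 (mod 85).
  Combine with x ≡ 2 (mod 7); new modulus lcm = 595.
    Write x = 49 + 85·t and substitute into x ≡ 2 (mod 7): 85·t ≡ 2 − 49 = -47 (mod 7).
    Reduce coefficients mod 7: 1·t ≡ 2 (mod 7).
    So t ≡ 2 (mod 7).
    Then x = 49 + 85·2 = 219, valid modulo lcm(85, 7) = 595: x ≡ 219 (mod 595).
  Combine with x ≡ 3 (mod 4); new modulus lcm = 2380.
    Write x = 219 + 595·t and substitute into x ≡ 3 (mod 4): 595·t ≡ 3 − 219 = -216 (mod 4).
    Reduce coefficients mod 4: 3·t ≡ 0 (mod 4).
    The inverse of 3 mod 4 is 3 (since 3·3 = 9 = 2·4 + 1), so t ≡ 3·0 = 0 ≡ 0 (mod 4).
    Then x = 219 + 595·0 = 219, valid modulo lcm(595, 4) = 2380: x ≡ 219 (mod 2380).
  Combine with x ≡ 4 (mod 9); new modulus lcm = 21420.
    Write x = 219 + 2380·t and substitute into x ≡ 4 (mod 9): 2380·t ≡ 4 − 219 = -215 (mod 9).
    Reduce coefficients mod 9: 4·t ≡ 1 (mod 9).
    The inverse of 4 mod 9 is 7 (since 4·7 = 28 = 3·9 + 1), so t ≡ 7·1 = 7 ≡ 7 (mod 9).
    Then x = 219 + 2380·7 = 16879, valid modulo lcm(2380, 9) = 21420: x ≡ 16879 (mod 21420).
Verify against each original: 16879 mod 17 = 15, 16879 mod 5 = 4, 16879 mod 7 = 2, 16879 mod 4 = 3, 16879 mod 9 = 4.

x ≡ 16879 (mod 21420).


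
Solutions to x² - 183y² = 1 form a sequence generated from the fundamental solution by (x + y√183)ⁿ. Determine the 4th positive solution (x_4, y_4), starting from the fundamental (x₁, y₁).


Step 1: Find the fundamental solution (x₁, y₁) of x² - 183y² = 1.
  Expand √183 as a continued fraction. a₀ = ⌊√183⌋ = 13; iterate m_{k+1} = d_k·a_k − m_k, d_{k+1} = (183 − m_{k+1}²)/d_k, a_{k+1} = ⌊(a₀ + m_{k+1})/d_{k+1}⌋ (starting m₀ = 0, d₀ = 1), with convergents p_k = a_k·p_{k-1} + p_{k-2}, q_k = a_k·q_{k-1} + q_{k-2} (p₋₁ = 1, q₋₁ = 0):
  k = 0: a₀ = 13; p₀/q₀ = 13/1; p₀² − 183·q₀² = 169 − 183 = -14.
  k = 1: m = 13, d = 14, a = ⌊(13 + 13)/14⌋ = 1; p/q = (1·13 + 1)/(1·1 + 0) = 14/1; p² − 183·q² = 196 − 183 = 13.
  k = 2: m = 1, d = 13, a = ⌊(13 + 1)/13⌋ = 1; p/q = (1·14 + 13)/(1·1 + 1) = 27/2; p² − 183·q² = 729 − 732 = -3.
  k = 3: m = 12, d = 3, a = ⌊(13 + 12)/3⌋ = 8; p/q = (8·27 + 14)/(8·2 + 1) = 230/17; p² − 183·q² = 52900 − 52887 = 13.
  k = 4: m = 12, d = 13, a = ⌊(13 + 12)/13⌋ = 1; p/q = (1·230 + 27)/(1·17 + 2) = 257/19; p² − 183·q² = 66049 − 66063 = -14.
  k = 5: m = 1, d = 14, a = ⌊(13 + 1)/14⌋ = 1; p/q = (1·257 + 230)/(1·19 + 17) = 487/36; p² − 183·q² = 237169 − 237168 = 1.
  The first convergent with p² − 183·q² = 1 gives the fundamental solution (x₁, y₁) = (487, 36).
Step 2: Apply the recurrence (x_{n+1}, y_{n+1}) = (x₁x_n + 183y₁y_n, x₁y_n + y₁x_n) repeatedly.
  From (x_1, y_1) = (487, 36): x_2 = 487·487 + 183·36·36 = 474337; y_2 = 487·36 + 36·487 = 35064.
  From (x_2, y_2) = (474337, 35064): x_3 = 487·474337 + 183·36·35064 = 462003751; y_3 = 487·35064 + 36·474337 = 34152300.
  From (x_3, y_3) = (462003751, 34152300): x_4 = 487·462003751 + 183·36·34152300 = 449991179137; y_4 = 487·34152300 + 36·462003751 = 33264305136.
Step 3: Verify x_4² - 183·y_4² = 202492061301107624064769 - 202492061301107624064768 = 1 (should be 1). ✓

(x_1, y_1) = (487, 36); (x_4, y_4) = (449991179137, 33264305136).


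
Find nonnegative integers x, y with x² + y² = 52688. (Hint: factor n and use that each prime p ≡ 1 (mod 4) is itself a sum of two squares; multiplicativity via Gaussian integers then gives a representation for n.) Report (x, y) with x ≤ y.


Step 1: Factor n = 52688 = 2^4 · 37 · 89.
Step 2: Check the mod-4 condition on each prime factor: 2 = 2 (special); 37 ≡ 1 (mod 4), exponent 1; 89 ≡ 1 (mod 4), exponent 1.
All primes ≡ 3 (mod 4) appear to even exponent (or don't appear), so by the two-squares theorem n IS expressible as a sum of two squares.
Step 3: Build a representation. Group n = k² · m with k = 4 and m = 37 · 89 = 3293 (a product of primes ≡ 1 (mod 4)); a representation of m scales to one of n via (k·x)² + (k·y)² = k²(x² + y²). Each prime p ≡ 1 (mod 4) is itself a sum of two squares; find a² by testing p − a² for a perfect square:
  37: 37 − 1² = 36 = 6² ⇒ 37 = 1² + 6².
  89: 89 − 1² = 88, 89 − 2² = 85, 89 − 3² = 80, 89 − 4² = 73, 89 − 5² = 64 = 8² ⇒ 89 = 5² + 8².
  Combine using the Brahmagupta–Fibonacci identity (a² + b²)(c² + d²) = (ac − bd)² + (ad + bc)² = (ac + bd)² + (ad − bc)²:
  37 · 89 = 3293: from (1² + 6²)(5² + 8²), take (1·5 − 6·8, 1·8 + 6·5) = (5 − 48, 8 + 30) = (-43, 38); dropping signs (only squares matter) gives (43, 38); check 43² + 38² = 1849 + 1444 = 3293 ✓.
  Scale by k = 4: (4·43, 4·38) = (172, 152).
Step 4: Order so x ≤ y and verify: 152² + 172² = 23104 + 29584 = 52688 = n. ✓

n = 52688 = 152² + 172² (one valid representation with x ≤ y).


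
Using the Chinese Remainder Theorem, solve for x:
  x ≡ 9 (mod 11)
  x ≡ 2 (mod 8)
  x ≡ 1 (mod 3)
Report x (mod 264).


Moduli 11, 8, 3 are pairwise coprime; by CRT there is a unique solution modulo M = 11 · 8 · 3 = 264.
Solve pairwise, accumulating the modulus:
  Start with x ≡ 9 (mod 11).
  Combine with x ≡ 2 (mod 8): since gcd(11, 8) = 1, we get a unique residue mod 88.
    Write x = 9 + 11·t and substitute into x ≡ 2 (mod 8): 11·t ≡ 2 − 9 = -7 (mod 8).
    Reduce coefficients mod 8: 3·t ≡ 1 (mod 8).
    The inverse of 3 mod 8 is 3 (since 3·3 = 9 = 1·8 + 1), so t ≡ 3·1 = 3 ≡ 3 (mod 8).
    Then x = 9 + 11·3 = 42, valid modulo lcm(11, 8) = 88: x ≡ 42 (mod 88).
  Combine with x ≡ 1 (mod 3): since gcd(88, 3) = 1, we get a unique residue mod 264.
    Write x = 42 + 88·t and substitute into x ≡ 1 (mod 3): 88·t ≡ 1 − 42 = -41 (mod 3).
    Reduce coefficients mod 3: 1·t ≡ 1 (mod 3).
    So t ≡ 1 (mod 3).
    Then x = 42 + 88·1 = 130, valid modulo lcm(88, 3) = 264: x ≡ 130 (mod 264).
Verify: 130 mod 11 = 9 ✓, 130 mod 8 = 2 ✓, 130 mod 3 = 1 ✓.

x ≡ 130 (mod 264).


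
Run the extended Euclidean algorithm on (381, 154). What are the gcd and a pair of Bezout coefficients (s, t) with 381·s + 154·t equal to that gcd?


Euclidean algorithm on (381, 154) — divide until remainder is 0:
  381 = 2 · 154 + 73
  154 = 2 · 73 + 8
  73 = 9 · 8 + 1
  8 = 8 · 1 + 0
gcd(381, 154) = 1.
Track Bezout coefficients alongside the remainders: start with r₀ = 381 = a·1 + b·0 (s = 1, t = 0) and r₁ = 154 = a·0 + b·1 (s = 0, t = 1); each new remainder r_{k+1} = r_{k-1} − q_k·r_k inherits s_{k+1} = s_{k-1} − q_k·s_k, t_{k+1} = t_{k-1} − q_k·t_k, so r_k = a·s_k + b·t_k at every step:
  q = 2: r = 73, s = 1 − 2·0 = 1, t = 0 − 2·1 = -2  (check: 381·1 + 154·(-2) = 73)
  q = 2: r = 8, s = 0 − 2·1 = -2, t = 1 − 2·(-2) = 5  (check: 381·(-2) + 154·5 = 8)
  q = 9: r = 1, s = 1 − 9·(-2) = 19, t = -2 − 9·5 = -47  (check: 381·19 + 154·(-47) = 1)
The row with r = 1 (the gcd) gives the Bezout coefficients s = 19, t = -47.
Result: 381 · (19) + 154 · (-47) = 1.

gcd(381, 154) = 1; s = 19, t = -47 (check: 381·19 + 154·(-47) = 1).


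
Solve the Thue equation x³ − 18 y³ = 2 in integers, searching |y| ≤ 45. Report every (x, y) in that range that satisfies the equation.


The equation is x³ - 18y³ = 2. For fixed y, x³ = 18·y³ + 2, so a solution requires the RHS to be a perfect cube.
Strategy: iterate y from -45 to 45, compute RHS = 18·y³ + 2, and check whether it is a (positive or negative) perfect cube.
Check small values of y:
  y = 0: RHS = 2 is not a perfect cube.
  y = 1: RHS = 20 is not a perfect cube.
  y = -1: RHS = -16 is not a perfect cube.
  y = 2: RHS = 146 is not a perfect cube.
  y = -2: RHS = -142 is not a perfect cube.
  y = 3: RHS = 488 is not a perfect cube.
  y = -3: RHS = -484 is not a perfect cube.
Continuing the search up to |y| = 45 finds no solutions either.
No (x, y) in the scanned range satisfies the equation.

No integer solutions with |y| ≤ 45.


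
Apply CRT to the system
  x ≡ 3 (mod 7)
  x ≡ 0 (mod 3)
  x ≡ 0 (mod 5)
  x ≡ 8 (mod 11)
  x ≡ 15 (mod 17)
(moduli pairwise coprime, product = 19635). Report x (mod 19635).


Product of moduli M = 7 · 3 · 5 · 11 · 17 = 19635.
Merge one congruence at a time:
  Start: x ≡ 3 (mod 7).
  Combine with x ≡ 0 (mod 3); new modulus lcm = 21.
    Write x = 3 + 7·t and substitute into x ≡ 0 (mod 3): 7·t ≡ 0 − 3 = -3 (mod 3).
    Reduce coefficients mod 3: 1·t ≡ 0 (mod 3).
    So t ≡ 0 (mod 3).
    Then x = 3 + 7·0 = 3, valid modulo lcm(7, 3) = 21: x ≡ 3 (mod 21).
  Combine with x ≡ 0 (mod 5); new modulus lcm = 105.
    Write x = 3 + 21·t and substitute into x ≡ 0 (mod 5): 21·t ≡ 0 − 3 = -3 (mod 5).
    Reduce coefficients mod 5: 1·t ≡ 2 (mod 5).
    So t ≡ 2 (mod 5).
    Then x = 3 + 21·2 = 45, valid modulo lcm(21, 5) = 105: x ≡ 45 (mod 105).
  Combine with x ≡ 8 (mod 11); new modulus lcm = 1155.
    Write x = 45 + 105·t and substitute into x ≡ 8 (mod 11): 105·t ≡ 8 − 45 = -37 (mod 11).
    Reduce coefficients mod 11: 6·t ≡ 7 (mod 11).
    The inverse of 6 mod 11 is 2 (since 6·2 = 12 = 1·11 + 1), so t ≡ 2·7 = 14 ≡ 3 (mod 11).
    Then x = 45 + 105·3 = 360, valid modulo lcm(105, 11) = 1155: x ≡ 360 (mod 1155).
  Combine with x ≡ 15 (mod 17); new modulus lcm = 19635.
    Write x = 360 + 1155·t and substitute into x ≡ 15 (mod 17): 1155·t ≡ 15 − 360 = -345 (mod 17).
    Reduce coefficients mod 17: 16·t ≡ 12 (mod 17).
    The inverse of 16 mod 17 is 16 (since 16·16 = 256 = 15·17 + 1), so t ≡ 16·12 = 192 ≡ 5 (mod 17).
    Then x = 360 + 1155·5 = 6135, valid modulo lcm(1155, 17) = 19635: x ≡ 6135 (mod 19635).
Verify against each original: 6135 mod 7 = 3, 6135 mod 3 = 0, 6135 mod 5 = 0, 6135 mod 11 = 8, 6135 mod 17 = 15.

x ≡ 6135 (mod 19635).


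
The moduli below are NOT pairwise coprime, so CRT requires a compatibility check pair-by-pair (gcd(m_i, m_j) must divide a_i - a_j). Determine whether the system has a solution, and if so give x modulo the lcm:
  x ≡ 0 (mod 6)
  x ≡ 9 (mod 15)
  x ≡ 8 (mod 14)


Moduli 6, 15, 14 are not pairwise coprime, so CRT works modulo lcm(m_i) when all pairwise compatibility conditions hold.
Pairwise compatibility: gcd(m_i, m_j) must divide a_i - a_j for every pair.
Merge one congruence at a time:
  Start: x ≡ 0 (mod 6).
  Combine with x ≡ 9 (mod 15): gcd(6, 15) = 3; 9 - 0 = 9, which IS divisible by 3, so compatible.
    Write x = 0 + 6·t and substitute into x ≡ 9 (mod 15): 6·t ≡ 9 − 0 = 9 (mod 15).
    Divide the congruence (and modulus) by g = 3: 2·t ≡ 3 (mod 5).
    The inverse of 2 mod 5 is 3 (since 2·3 = 6 = 1·5 + 1), so t ≡ 3·3 = 9 ≡ 4 (mod 5).
    Then x = 0 + 6·4 = 24, valid modulo lcm(6, 15) = 30: x ≡ 24 (mod 30).
  Combine with x ≡ 8 (mod 14): gcd(30, 14) = 2; 8 - 24 = -16, which IS divisible by 2, so compatible.
    Write x = 24 + 30·t and substitute into x ≡ 8 (mod 14): 30·t ≡ 8 − 24 = -16 (mod 14).
    Divide the congruence (and modulus) by g = 2: 15·t ≡ -8 (mod 7).
    Reduce coefficients mod 7: 1·t ≡ 6 (mod 7).
    So t ≡ 6 (mod 7).
    Then x = 24 + 30·6 = 204, valid modulo lcm(30, 14) = 210: x ≡ 204 (mod 210).
Verify: 204 mod 6 = 0, 204 mod 15 = 9, 204 mod 14 = 8.

x ≡ 204 (mod 210).


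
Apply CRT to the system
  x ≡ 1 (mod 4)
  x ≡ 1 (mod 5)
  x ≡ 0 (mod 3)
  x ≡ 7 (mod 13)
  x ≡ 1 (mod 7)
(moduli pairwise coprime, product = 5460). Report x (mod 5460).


Product of moduli M = 4 · 5 · 3 · 13 · 7 = 5460.
Merge one congruence at a time:
  Start: x ≡ 1 (mod 4).
  Combine with x ≡ 1 (mod 5); new modulus lcm = 20.
    Write x = 1 + 4·t and substitute into x ≡ 1 (mod 5): 4·t ≡ 1 − 1 = 0 (mod 5).
    The inverse of 4 mod 5 is 4 (since 4·4 = 16 = 3·5 + 1), so t ≡ 4·0 = 0 ≡ 0 (mod 5).
    Then x = 1 + 4·0 = 1, valid modulo lcm(4, 5) = 20: x ≡ 1 (mod 20).
  Combine with x ≡ 0 (mod 3); new modulus lcm = 60.
    Write x = 1 + 20·t and substitute into x ≡ 0 (mod 3): 20·t ≡ 0 − 1 = -1 (mod 3).
    Reduce coefficients mod 3: 2·t ≡ 2 (mod 3).
    The inverse of 2 mod 3 is 2 (since 2·2 = 4 = 1·3 + 1), so t ≡ 2·2 = 4 ≡ 1 (mod 3).
    Then x = 1 + 20·1 = 21, valid modulo lcm(20, 3) = 60: x ≡ 21 (mod 60).
  Combine with x ≡ 7 (mod 13); new modulus lcm = 780.
    Write x = 21 + 60·t and substitute into x ≡ 7 (mod 13): 60·t ≡ 7 − 21 = -14 (mod 13).
    Reduce coefficients mod 13: 8·t ≡ 12 (mod 13).
    The inverse of 8 mod 13 is 5 (since 8·5 = 40 = 3·13 + 1), so t ≡ 5·12 = 60 ≡ 8 (mod 13).
    Then x = 21 + 60·8 = 501, valid modulo lcm(60, 13) = 780: x ≡ 501 (mod 780).
  Combine with x ≡ 1 (mod 7); new modulus lcm = 5460.
    Write x = 501 + 780·t and substitute into x ≡ 1 (mod 7): 780·t ≡ 1 − 501 = -500 (mod 7).
    Reduce coefficients mod 7: 3·t ≡ 4 (mod 7).
    The inverse of 3 mod 7 is 5 (since 3·5 = 15 = 2·7 + 1), so t ≡ 5·4 = 20 ≡ 6 (mod 7).
    Then x = 501 + 780·6 = 5181, valid modulo lcm(780, 7) = 5460: x ≡ 5181 (mod 5460).
Verify against each original: 5181 mod 4 = 1, 5181 mod 5 = 1, 5181 mod 3 = 0, 5181 mod 13 = 7, 5181 mod 7 = 1.

x ≡ 5181 (mod 5460).


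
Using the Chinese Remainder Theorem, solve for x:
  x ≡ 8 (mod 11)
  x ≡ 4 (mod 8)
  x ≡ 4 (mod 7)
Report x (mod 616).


Moduli 11, 8, 7 are pairwise coprime; by CRT there is a unique solution modulo M = 11 · 8 · 7 = 616.
Solve pairwise, accumulating the modulus:
  Start with x ≡ 8 (mod 11).
  Combine with x ≡ 4 (mod 8): since gcd(11, 8) = 1, we get a unique residue mod 88.
    Write x = 8 + 11·t and substitute into x ≡ 4 (mod 8): 11·t ≡ 4 − 8 = -4 (mod 8).
    Reduce coefficients mod 8: 3·t ≡ 4 (mod 8).
    The inverse of 3 mod 8 is 3 (since 3·3 = 9 = 1·8 + 1), so t ≡ 3·4 = 12 ≡ 4 (mod 8).
    Then x = 8 + 11·4 = 52, valid modulo lcm(11, 8) = 88: x ≡ 52 (mod 88).
  Combine with x ≡ 4 (mod 7): since gcd(88, 7) = 1, we get a unique residue mod 616.
    Write x = 52 + 88·t and substitute into x ≡ 4 (mod 7): 88·t ≡ 4 − 52 = -48 (mod 7).
    Reduce coefficients mod 7: 4·t ≡ 1 (mod 7).
    The inverse of 4 mod 7 is 2 (since 4·2 = 8 = 1·7 + 1), so t ≡ 2·1 = 2 ≡ 2 (mod 7).
    Then x = 52 + 88·2 = 228, valid modulo lcm(88, 7) = 616: x ≡ 228 (mod 616).
Verify: 228 mod 11 = 8 ✓, 228 mod 8 = 4 ✓, 228 mod 7 = 4 ✓.

x ≡ 228 (mod 616).


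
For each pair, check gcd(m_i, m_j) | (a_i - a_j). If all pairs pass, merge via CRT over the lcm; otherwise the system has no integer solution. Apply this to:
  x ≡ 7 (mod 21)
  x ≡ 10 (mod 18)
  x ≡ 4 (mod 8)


Moduli 21, 18, 8 are not pairwise coprime, so CRT works modulo lcm(m_i) when all pairwise compatibility conditions hold.
Pairwise compatibility: gcd(m_i, m_j) must divide a_i - a_j for every pair.
Merge one congruence at a time:
  Start: x ≡ 7 (mod 21).
  Combine with x ≡ 10 (mod 18): gcd(21, 18) = 3; 10 - 7 = 3, which IS divisible by 3, so compatible.
    Write x = 7 + 21·t and substitute into x ≡ 10 (mod 18): 21·t ≡ 10 − 7 = 3 (mod 18).
    Divide the congruence (and modulus) by g = 3: 7·t ≡ 1 (mod 6).
    Reduce coefficients mod 6: 1·t ≡ 1 (mod 6).
    So t ≡ 1 (mod 6).
    Then x = 7 + 21·1 = 28, valid modulo lcm(21, 18) = 126: x ≡ 28 (mod 126).
  Combine with x ≡ 4 (mod 8): gcd(126, 8) = 2; 4 - 28 = -24, which IS divisible by 2, so compatible.
    Write x = 28 + 126·t and substitute into x ≡ 4 (mod 8): 126·t ≡ 4 − 28 = -24 (mod 8).
    Divide the congruence (and modulus) by g = 2: 63·t ≡ -12 (mod 4).
    Reduce coefficients mod 4: 3·t ≡ 0 (mod 4).
    The inverse of 3 mod 4 is 3 (since 3·3 = 9 = 2·4 + 1), so t ≡ 3·0 = 0 ≡ 0 (mod 4).
    Then x = 28 + 126·0 = 28, valid modulo lcm(126, 8) = 504: x ≡ 28 (mod 504).
Verify: 28 mod 21 = 7, 28 mod 18 = 10, 28 mod 8 = 4.

x ≡ 28 (mod 504).


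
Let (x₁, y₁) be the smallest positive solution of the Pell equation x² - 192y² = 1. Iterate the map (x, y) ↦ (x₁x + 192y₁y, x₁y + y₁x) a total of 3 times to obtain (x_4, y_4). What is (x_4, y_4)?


Step 1: Find the fundamental solution (x₁, y₁) of x² - 192y² = 1.
  Expand √192 as a continued fraction. a₀ = ⌊√192⌋ = 13; iterate m_{k+1} = d_k·a_k − m_k, d_{k+1} = (192 − m_{k+1}²)/d_k, a_{k+1} = ⌊(a₀ + m_{k+1})/d_{k+1}⌋ (starting m₀ = 0, d₀ = 1), with convergents p_k = a_k·p_{k-1} + p_{k-2}, q_k = a_k·q_{k-1} + q_{k-2} (p₋₁ = 1, q₋₁ = 0):
  k = 0: a₀ = 13; p₀/q₀ = 13/1; p₀² − 192·q₀² = 169 − 192 = -23.
  k = 1: m = 13, d = 23, a = ⌊(13 + 13)/23⌋ = 1; p/q = (1·13 + 1)/(1·1 + 0) = 14/1; p² − 192·q² = 196 − 192 = 4.
  k = 2: m = 10, d = 4, a = ⌊(13 + 10)/4⌋ = 5; p/q = (5·14 + 13)/(5·1 + 1) = 83/6; p² − 192·q² = 6889 − 6912 = -23.
  k = 3: m = 10, d = 23, a = ⌊(13 + 10)/23⌋ = 1; p/q = (1·83 + 14)/(1·6 + 1) = 97/7; p² − 192·q² = 9409 − 9408 = 1.
  The first convergent with p² − 192·q² = 1 gives the fundamental solution (x₁, y₁) = (97, 7).
Step 2: Apply the recurrence (x_{n+1}, y_{n+1}) = (x₁x_n + 192y₁y_n, x₁y_n + y₁x_n) repeatedly.
  From (x_1, y_1) = (97, 7): x_2 = 97·97 + 192·7·7 = 18817; y_2 = 97·7 + 7·97 = 1358.
  From (x_2, y_2) = (18817, 1358): x_3 = 97·18817 + 192·7·1358 = 3650401; y_3 = 97·1358 + 7·18817 = 263445.
  From (x_3, y_3) = (3650401, 263445): x_4 = 97·3650401 + 192·7·263445 = 708158977; y_4 = 97·263445 + 7·3650401 = 51106972.
Step 3: Verify x_4² - 192·y_4² = 501489136705686529 - 501489136705686528 = 1 (should be 1). ✓

(x_1, y_1) = (97, 7); (x_4, y_4) = (708158977, 51106972).
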